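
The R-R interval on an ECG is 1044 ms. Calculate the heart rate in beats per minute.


HR = 60 / RR_interval(s)
RR = 1044 ms = 1.044 s
HR = 60 / 1.044 = 57.47 bpm


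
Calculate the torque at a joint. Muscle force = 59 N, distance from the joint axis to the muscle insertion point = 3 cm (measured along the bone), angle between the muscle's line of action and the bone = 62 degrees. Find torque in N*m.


Torque = F * d * sin(theta)   (moment arm = d*sin(theta))
d = 3 cm = 0.03 m
Torque = 59 * 0.03 * sin(62)
Torque = 1.563 N*m


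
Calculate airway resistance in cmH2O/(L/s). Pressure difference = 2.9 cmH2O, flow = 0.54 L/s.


R = dP / flow
R = 2.9 / 0.54
R = 5.37 cmH2O/(L/s)


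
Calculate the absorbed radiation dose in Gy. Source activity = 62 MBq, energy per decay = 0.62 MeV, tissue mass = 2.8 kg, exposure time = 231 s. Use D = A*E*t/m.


A = 62 MBq = 6.2000e+07 Bq
E = 0.62 MeV = 9.9324e-14 J
D = A*E*t/m = 6.2000e+07*9.9324e-14*231/2.8
D = 5.0804e-04 Gy


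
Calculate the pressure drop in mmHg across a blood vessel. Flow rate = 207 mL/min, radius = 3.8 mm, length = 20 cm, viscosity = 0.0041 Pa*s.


dP = 8*mu*L*Q / (pi*r^4)
Q = 207 mL/min = 3.45e-06 m^3/s
dP = 34.5493 Pa = 34.5493 / 133.322 mmHg = 0.2591 mmHg


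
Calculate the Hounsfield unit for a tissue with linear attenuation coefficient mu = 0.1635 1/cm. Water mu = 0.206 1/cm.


HU = ((mu_tissue - mu_water) / mu_water) * 1000
HU = ((0.1635 - 0.206) / 0.206) * 1000
HU = -206.3


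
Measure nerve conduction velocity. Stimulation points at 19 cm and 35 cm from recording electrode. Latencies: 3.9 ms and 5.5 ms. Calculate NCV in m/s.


Distance = (35 - 19) / 100 = 0.16 m
dt = (5.5 - 3.9) / 1000 = 0.0016 s
NCV = dist / dt = 100 m/s


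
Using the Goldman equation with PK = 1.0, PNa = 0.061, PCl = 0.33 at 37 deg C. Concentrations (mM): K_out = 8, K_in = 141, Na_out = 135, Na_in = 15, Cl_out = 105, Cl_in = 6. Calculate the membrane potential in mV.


Vm = (RT/F)*ln((PK*Ko + PNa*Nao + PCl*Cli)/(PK*Ki + PNa*Nai + PCl*Clo))
Numer = 18.215, Denom = 176.565
Vm = -60.7 mV


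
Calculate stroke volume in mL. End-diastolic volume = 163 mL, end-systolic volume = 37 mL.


SV = EDV - ESV
SV = 163 - 37
SV = 126 mL


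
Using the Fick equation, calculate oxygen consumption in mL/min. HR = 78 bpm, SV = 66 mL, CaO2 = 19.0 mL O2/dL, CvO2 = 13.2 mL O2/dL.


CO = HR*SV = 78*66/1000 = 5.148 L/min
a-v O2 diff = 19.0 - 13.2 = 5.8 mL/dL
VO2 = CO * (CaO2-CvO2) * 10 dL/L
VO2 = 5.148 * 5.8 * 10
VO2 = 298.6 mL/min


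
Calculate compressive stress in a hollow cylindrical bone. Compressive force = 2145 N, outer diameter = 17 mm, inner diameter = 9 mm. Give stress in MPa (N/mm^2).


A = pi*(r_o^2 - r_i^2)
r_o = 8.5 mm, r_i = 4.5 mm
A = 163.363 mm^2
sigma = F/A = 2145 / 163.363
sigma = 13.13 MPa


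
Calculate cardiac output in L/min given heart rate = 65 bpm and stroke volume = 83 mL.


CO = HR * SV
CO = 65 * 83 / 1000
CO = 5.395 L/min


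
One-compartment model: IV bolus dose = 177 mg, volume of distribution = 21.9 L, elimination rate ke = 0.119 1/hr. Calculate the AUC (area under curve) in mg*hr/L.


C0 = Dose/Vd = 177/21.9 = 8.08219 mg/L
AUC = C0/ke = 8.08219/0.119
AUC = 67.92 mg*hr/L


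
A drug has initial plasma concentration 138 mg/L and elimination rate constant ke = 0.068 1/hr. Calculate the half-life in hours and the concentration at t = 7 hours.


t_half = ln(2) / ke = 0.693147 / 0.068 = 10.19 hr
C(t) = C0 * exp(-ke*t) = 138 * exp(-0.068*7)
C(7) = 85.73 mg/L


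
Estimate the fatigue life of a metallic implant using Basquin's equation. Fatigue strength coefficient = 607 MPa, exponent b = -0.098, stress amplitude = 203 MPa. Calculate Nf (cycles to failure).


sigma_a = sigma_f' * (2Nf)^b
2Nf = (sigma_a/sigma_f')^(1/b)
2Nf = (203/607)^(1/-0.098)
2Nf = 71450.729
Nf = 3.573e+04


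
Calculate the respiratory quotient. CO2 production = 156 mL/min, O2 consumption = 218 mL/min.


RQ = VCO2 / VO2
RQ = 156 / 218
RQ = 0.7156


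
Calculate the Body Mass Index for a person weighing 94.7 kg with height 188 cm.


BMI = weight / height^2
height = 188 cm = 1.88 m
BMI = 94.7 / 1.88^2
BMI = 26.79 kg/m^2


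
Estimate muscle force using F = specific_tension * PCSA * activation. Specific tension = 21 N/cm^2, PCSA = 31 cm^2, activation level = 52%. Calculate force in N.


F = sigma * PCSA * activation
F = 21 * 31 * 0.52
F = 338.5 N


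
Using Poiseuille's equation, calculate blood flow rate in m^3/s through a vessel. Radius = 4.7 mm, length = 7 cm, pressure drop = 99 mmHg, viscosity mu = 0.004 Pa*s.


Q = pi*r^4*dP / (8*mu*L)
r = 0.0047 m, L = 0.07 m
dP = 99 mmHg = 13198.878 Pa
Q = 0.009033 m^3/s


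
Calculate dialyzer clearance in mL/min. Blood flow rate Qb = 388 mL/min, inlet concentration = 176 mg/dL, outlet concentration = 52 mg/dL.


K = Qb * (Cb_in - Cb_out) / Cb_in
K = 388 * (176 - 52) / 176
K = 273.4 mL/min


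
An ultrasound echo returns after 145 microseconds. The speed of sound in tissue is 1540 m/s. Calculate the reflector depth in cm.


depth = c * t / 2
t = 145 us = 1.4500e-04 s
depth = 1540 * 1.4500e-04 / 2
depth = 0.11165 m = 11.165 cm


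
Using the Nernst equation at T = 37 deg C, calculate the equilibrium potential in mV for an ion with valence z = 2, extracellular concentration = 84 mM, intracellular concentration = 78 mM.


E = (RT/(zF)) * ln(C_out/C_in)
T = 37 + 273.15 = 310.15 K
E = (8.314 * 310.15 / (2 * 96485)) * ln(84/78)
E = 0.9903 mV


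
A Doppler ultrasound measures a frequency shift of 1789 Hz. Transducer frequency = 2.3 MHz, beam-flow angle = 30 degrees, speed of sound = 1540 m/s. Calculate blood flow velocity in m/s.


v = fd * c / (2 * f0 * cos(theta))
v = 1789 * 1540 / (2 * 2.3000e+06 * cos(30))
v = 0.6916 m/s


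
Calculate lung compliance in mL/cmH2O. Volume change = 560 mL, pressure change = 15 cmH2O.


C = dV / dP
C = 560 / 15
C = 37.33 mL/cmH2O


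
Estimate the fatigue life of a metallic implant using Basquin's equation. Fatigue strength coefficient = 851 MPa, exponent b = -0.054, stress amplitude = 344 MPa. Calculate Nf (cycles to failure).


sigma_a = sigma_f' * (2Nf)^b
2Nf = (sigma_a/sigma_f')^(1/b)
2Nf = (344/851)^(1/-0.054)
2Nf = 19259736
Nf = 9.6299e+06


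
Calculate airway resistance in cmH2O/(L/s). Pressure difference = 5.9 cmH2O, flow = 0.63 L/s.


R = dP / flow
R = 5.9 / 0.63
R = 9.365 cmH2O/(L/s)


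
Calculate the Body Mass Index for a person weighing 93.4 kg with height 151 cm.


BMI = weight / height^2
height = 151 cm = 1.51 m
BMI = 93.4 / 1.51^2
BMI = 40.96 kg/m^2


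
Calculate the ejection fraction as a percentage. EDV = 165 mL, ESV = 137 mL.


SV = EDV - ESV = 165 - 137 = 28 mL
EF = SV/EDV * 100 = 28/165 * 100
EF = 16.97%


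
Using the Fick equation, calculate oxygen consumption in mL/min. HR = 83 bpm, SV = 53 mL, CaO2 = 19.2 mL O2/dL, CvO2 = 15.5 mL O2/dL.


CO = HR*SV = 83*53/1000 = 4.399 L/min
a-v O2 diff = 19.2 - 15.5 = 3.7 mL/dL
VO2 = CO * (CaO2-CvO2) * 10 dL/L
VO2 = 4.399 * 3.7 * 10
VO2 = 162.8 mL/min


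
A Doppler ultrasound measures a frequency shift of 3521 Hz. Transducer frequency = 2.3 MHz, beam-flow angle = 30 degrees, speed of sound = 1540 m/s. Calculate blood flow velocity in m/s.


v = fd * c / (2 * f0 * cos(theta))
v = 3521 * 1540 / (2 * 2.3000e+06 * cos(30))
v = 1.361 m/s


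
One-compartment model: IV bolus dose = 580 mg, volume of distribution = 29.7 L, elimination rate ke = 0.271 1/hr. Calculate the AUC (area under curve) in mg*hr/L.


C0 = Dose/Vd = 580/29.7 = 19.5286 mg/L
AUC = C0/ke = 19.5286/0.271
AUC = 72.06 mg*hr/L


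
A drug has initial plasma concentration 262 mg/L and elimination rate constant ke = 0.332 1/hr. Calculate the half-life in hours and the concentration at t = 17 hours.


t_half = ln(2) / ke = 0.693147 / 0.332 = 2.088 hr
C(t) = C0 * exp(-ke*t) = 262 * exp(-0.332*17)
C(17) = 0.9271 mg/L


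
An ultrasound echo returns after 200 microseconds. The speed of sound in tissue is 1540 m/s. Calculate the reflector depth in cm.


depth = c * t / 2
t = 200 us = 2.0000e-04 s
depth = 1540 * 2.0000e-04 / 2
depth = 0.154 m = 15.4 cm


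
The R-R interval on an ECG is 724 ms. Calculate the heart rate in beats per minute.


HR = 60 / RR_interval(s)
RR = 724 ms = 0.724 s
HR = 60 / 0.724 = 82.87 bpm


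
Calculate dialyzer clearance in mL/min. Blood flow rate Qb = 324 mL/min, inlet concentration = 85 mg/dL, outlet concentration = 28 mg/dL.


K = Qb * (Cb_in - Cb_out) / Cb_in
K = 324 * (85 - 28) / 85
K = 217.3 mL/min


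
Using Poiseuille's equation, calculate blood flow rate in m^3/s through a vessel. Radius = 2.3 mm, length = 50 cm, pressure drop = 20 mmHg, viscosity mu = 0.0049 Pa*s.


Q = pi*r^4*dP / (8*mu*L)
r = 0.0023 m, L = 0.5 m
dP = 20 mmHg = 2666.44 Pa
Q = 1.1960e-05 m^3/s


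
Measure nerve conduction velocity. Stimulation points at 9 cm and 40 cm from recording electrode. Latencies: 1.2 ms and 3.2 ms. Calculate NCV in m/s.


Distance = (40 - 9) / 100 = 0.31 m
dt = (3.2 - 1.2) / 1000 = 0.002 s
NCV = dist / dt = 155 m/s


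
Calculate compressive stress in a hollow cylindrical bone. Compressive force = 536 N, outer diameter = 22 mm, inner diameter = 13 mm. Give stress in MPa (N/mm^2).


A = pi*(r_o^2 - r_i^2)
r_o = 11 mm, r_i = 6.5 mm
A = 247.4 mm^2
sigma = F/A = 536 / 247.4
sigma = 2.167 MPa


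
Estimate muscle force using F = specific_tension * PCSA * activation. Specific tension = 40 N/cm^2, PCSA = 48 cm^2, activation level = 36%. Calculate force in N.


F = sigma * PCSA * activation
F = 40 * 48 * 0.36
F = 691.2 N


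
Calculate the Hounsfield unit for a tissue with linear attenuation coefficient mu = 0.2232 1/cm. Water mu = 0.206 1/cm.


HU = ((mu_tissue - mu_water) / mu_water) * 1000
HU = ((0.2232 - 0.206) / 0.206) * 1000
HU = 83.5


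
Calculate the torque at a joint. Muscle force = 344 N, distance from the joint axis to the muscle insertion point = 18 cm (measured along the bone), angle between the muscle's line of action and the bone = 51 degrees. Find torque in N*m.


Torque = F * d * sin(theta)   (moment arm = d*sin(theta))
d = 18 cm = 0.18 m
Torque = 344 * 0.18 * sin(51)
Torque = 48.12 N*m


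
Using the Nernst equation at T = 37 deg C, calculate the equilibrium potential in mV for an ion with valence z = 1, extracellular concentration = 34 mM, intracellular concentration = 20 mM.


E = (RT/(zF)) * ln(C_out/C_in)
T = 37 + 273.15 = 310.15 K
E = (8.314 * 310.15 / (1 * 96485)) * ln(34/20)
E = 14.18 mV


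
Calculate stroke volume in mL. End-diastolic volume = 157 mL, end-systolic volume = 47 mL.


SV = EDV - ESV
SV = 157 - 47
SV = 110 mL


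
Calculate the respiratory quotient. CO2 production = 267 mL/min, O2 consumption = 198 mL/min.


RQ = VCO2 / VO2
RQ = 267 / 198
RQ = 1.348


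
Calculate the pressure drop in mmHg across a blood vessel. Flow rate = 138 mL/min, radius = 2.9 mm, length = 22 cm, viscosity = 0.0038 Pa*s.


dP = 8*mu*L*Q / (pi*r^4)
Q = 138 mL/min = 2.3e-06 m^3/s
dP = 69.2281 Pa = 69.2281 / 133.322 mmHg = 0.5193 mmHg


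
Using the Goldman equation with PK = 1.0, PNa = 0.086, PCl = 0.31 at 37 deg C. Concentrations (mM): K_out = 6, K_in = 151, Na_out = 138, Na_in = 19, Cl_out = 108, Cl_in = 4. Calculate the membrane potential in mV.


Vm = (RT/F)*ln((PK*Ko + PNa*Nao + PCl*Cli)/(PK*Ki + PNa*Nai + PCl*Clo))
Numer = 19.108, Denom = 186.114
Vm = -60.83 mV


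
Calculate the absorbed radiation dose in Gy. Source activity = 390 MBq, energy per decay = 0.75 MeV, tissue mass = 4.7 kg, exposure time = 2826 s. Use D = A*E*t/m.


A = 390 MBq = 3.9000e+08 Bq
E = 0.75 MeV = 1.2015e-13 J
D = A*E*t/m = 3.9000e+08*1.2015e-13*2826/4.7
D = 0.02817 Gy


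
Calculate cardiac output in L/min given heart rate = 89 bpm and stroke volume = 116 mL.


CO = HR * SV
CO = 89 * 116 / 1000
CO = 10.32 L/min


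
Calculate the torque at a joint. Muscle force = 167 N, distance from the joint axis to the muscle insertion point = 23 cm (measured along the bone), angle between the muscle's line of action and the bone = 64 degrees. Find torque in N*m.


Torque = F * d * sin(theta)   (moment arm = d*sin(theta))
d = 23 cm = 0.23 m
Torque = 167 * 0.23 * sin(64)
Torque = 34.52 N*m


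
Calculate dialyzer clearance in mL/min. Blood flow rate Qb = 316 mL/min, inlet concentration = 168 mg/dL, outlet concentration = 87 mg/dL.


K = Qb * (Cb_in - Cb_out) / Cb_in
K = 316 * (168 - 87) / 168
K = 152.4 mL/min


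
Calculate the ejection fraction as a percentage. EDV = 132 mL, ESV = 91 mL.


SV = EDV - ESV = 132 - 91 = 41 mL
EF = SV/EDV * 100 = 41/132 * 100
EF = 31.06%


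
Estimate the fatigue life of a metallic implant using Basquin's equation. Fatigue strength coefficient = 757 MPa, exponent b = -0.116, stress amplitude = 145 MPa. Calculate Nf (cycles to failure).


sigma_a = sigma_f' * (2Nf)^b
2Nf = (sigma_a/sigma_f')^(1/b)
2Nf = (145/757)^(1/-0.116)
2Nf = 1539250.4
Nf = 7.696e+05


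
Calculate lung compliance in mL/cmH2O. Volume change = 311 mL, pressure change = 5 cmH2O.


C = dV / dP
C = 311 / 5
C = 62.2 mL/cmH2O


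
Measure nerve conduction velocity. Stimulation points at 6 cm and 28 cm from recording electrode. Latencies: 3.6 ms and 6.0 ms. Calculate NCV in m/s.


Distance = (28 - 6) / 100 = 0.22 m
dt = (6.0 - 3.6) / 1000 = 0.0024 s
NCV = dist / dt = 91.67 m/s


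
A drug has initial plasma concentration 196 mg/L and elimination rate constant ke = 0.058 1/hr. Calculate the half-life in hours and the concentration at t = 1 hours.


t_half = ln(2) / ke = 0.693147 / 0.058 = 11.95 hr
C(t) = C0 * exp(-ke*t) = 196 * exp(-0.058*1)
C(1) = 185 mg/L


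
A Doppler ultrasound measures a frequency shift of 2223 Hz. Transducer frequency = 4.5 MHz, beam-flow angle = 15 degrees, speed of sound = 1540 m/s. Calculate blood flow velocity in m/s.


v = fd * c / (2 * f0 * cos(theta))
v = 2223 * 1540 / (2 * 4.5000e+06 * cos(15))
v = 0.3938 m/s


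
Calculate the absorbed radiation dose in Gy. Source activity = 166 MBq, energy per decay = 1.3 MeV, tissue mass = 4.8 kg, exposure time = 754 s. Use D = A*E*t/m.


A = 166 MBq = 1.6600e+08 Bq
E = 1.3 MeV = 2.0826e-13 J
D = A*E*t/m = 1.6600e+08*2.0826e-13*754/4.8
D = 0.005431 Gy


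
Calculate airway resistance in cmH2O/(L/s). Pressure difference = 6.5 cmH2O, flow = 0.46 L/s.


R = dP / flow
R = 6.5 / 0.46
R = 14.13 cmH2O/(L/s)


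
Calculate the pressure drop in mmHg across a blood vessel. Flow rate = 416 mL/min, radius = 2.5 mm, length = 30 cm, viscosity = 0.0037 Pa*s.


dP = 8*mu*L*Q / (pi*r^4)
Q = 416 mL/min = 6.93333e-06 m^3/s
dP = 501.701 Pa = 501.701 / 133.322 mmHg = 3.763 mmHg


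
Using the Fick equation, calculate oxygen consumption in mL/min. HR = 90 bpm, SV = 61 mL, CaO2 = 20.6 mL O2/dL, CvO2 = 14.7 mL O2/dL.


CO = HR*SV = 90*61/1000 = 5.49 L/min
a-v O2 diff = 20.6 - 14.7 = 5.9 mL/dL
VO2 = CO * (CaO2-CvO2) * 10 dL/L
VO2 = 5.49 * 5.9 * 10
VO2 = 323.9 mL/min


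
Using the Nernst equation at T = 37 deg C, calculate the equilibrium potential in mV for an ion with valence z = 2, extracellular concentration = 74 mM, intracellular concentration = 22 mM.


E = (RT/(zF)) * ln(C_out/C_in)
T = 37 + 273.15 = 310.15 K
E = (8.314 * 310.15 / (2 * 96485)) * ln(74/22)
E = 16.21 mV


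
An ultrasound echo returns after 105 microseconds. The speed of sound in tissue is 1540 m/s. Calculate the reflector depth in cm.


depth = c * t / 2
t = 105 us = 1.0500e-04 s
depth = 1540 * 1.0500e-04 / 2
depth = 0.08085 m = 8.085 cm


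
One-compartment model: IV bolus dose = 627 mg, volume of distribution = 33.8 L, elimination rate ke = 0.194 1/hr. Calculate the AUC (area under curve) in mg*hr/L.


C0 = Dose/Vd = 627/33.8 = 18.5503 mg/L
AUC = C0/ke = 18.5503/0.194
AUC = 95.62 mg*hr/L


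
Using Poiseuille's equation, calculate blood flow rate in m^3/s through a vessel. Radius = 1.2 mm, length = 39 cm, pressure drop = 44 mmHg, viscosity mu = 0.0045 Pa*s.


Q = pi*r^4*dP / (8*mu*L)
r = 0.0012 m, L = 0.39 m
dP = 44 mmHg = 5866.168 Pa
Q = 2.7218e-06 m^3/s


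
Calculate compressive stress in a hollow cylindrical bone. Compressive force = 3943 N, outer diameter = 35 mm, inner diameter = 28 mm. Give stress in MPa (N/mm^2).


A = pi*(r_o^2 - r_i^2)
r_o = 17.5 mm, r_i = 14 mm
A = 346.361 mm^2
sigma = F/A = 3943 / 346.361
sigma = 11.38 MPa


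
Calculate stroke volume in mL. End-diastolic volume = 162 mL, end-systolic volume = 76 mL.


SV = EDV - ESV
SV = 162 - 76
SV = 86 mL


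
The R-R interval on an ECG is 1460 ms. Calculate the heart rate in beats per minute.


HR = 60 / RR_interval(s)
RR = 1460 ms = 1.46 s
HR = 60 / 1.46 = 41.1 bpm


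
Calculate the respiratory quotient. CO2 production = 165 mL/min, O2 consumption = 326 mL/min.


RQ = VCO2 / VO2
RQ = 165 / 326
RQ = 0.5061


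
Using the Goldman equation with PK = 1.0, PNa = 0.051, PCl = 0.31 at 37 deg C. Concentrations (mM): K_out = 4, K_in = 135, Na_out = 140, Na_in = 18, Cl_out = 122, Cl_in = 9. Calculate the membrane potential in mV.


Vm = (RT/F)*ln((PK*Ko + PNa*Nao + PCl*Cli)/(PK*Ki + PNa*Nai + PCl*Clo))
Numer = 13.93, Denom = 173.738
Vm = -67.44 mV


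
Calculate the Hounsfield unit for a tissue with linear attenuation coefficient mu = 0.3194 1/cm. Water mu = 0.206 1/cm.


HU = ((mu_tissue - mu_water) / mu_water) * 1000
HU = ((0.3194 - 0.206) / 0.206) * 1000
HU = 550.5


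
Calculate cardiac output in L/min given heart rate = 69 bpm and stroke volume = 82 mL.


CO = HR * SV
CO = 69 * 82 / 1000
CO = 5.658 L/min


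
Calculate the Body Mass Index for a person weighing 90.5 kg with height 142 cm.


BMI = weight / height^2
height = 142 cm = 1.42 m
BMI = 90.5 / 1.42^2
BMI = 44.88 kg/m^2


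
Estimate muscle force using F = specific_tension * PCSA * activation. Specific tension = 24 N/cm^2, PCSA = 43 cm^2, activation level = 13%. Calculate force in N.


F = sigma * PCSA * activation
F = 24 * 43 * 0.13
F = 134.2 N


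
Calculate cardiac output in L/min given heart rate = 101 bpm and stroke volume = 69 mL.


CO = HR * SV
CO = 101 * 69 / 1000
CO = 6.969 L/min


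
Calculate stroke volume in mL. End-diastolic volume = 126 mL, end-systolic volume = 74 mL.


SV = EDV - ESV
SV = 126 - 74
SV = 52 mL


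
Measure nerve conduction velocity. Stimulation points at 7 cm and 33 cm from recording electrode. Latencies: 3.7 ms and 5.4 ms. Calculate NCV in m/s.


Distance = (33 - 7) / 100 = 0.26 m
dt = (5.4 - 3.7) / 1000 = 0.0017 s
NCV = dist / dt = 152.9 m/s


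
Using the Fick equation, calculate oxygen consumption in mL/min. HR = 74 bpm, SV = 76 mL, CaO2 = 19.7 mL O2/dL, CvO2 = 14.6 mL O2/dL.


CO = HR*SV = 74*76/1000 = 5.624 L/min
a-v O2 diff = 19.7 - 14.6 = 5.1 mL/dL
VO2 = CO * (CaO2-CvO2) * 10 dL/L
VO2 = 5.624 * 5.1 * 10
VO2 = 286.8 mL/min


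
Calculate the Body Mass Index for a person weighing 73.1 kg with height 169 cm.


BMI = weight / height^2
height = 169 cm = 1.69 m
BMI = 73.1 / 1.69^2
BMI = 25.59 kg/m^2


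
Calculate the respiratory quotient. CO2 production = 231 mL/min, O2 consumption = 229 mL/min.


RQ = VCO2 / VO2
RQ = 231 / 229
RQ = 1.009


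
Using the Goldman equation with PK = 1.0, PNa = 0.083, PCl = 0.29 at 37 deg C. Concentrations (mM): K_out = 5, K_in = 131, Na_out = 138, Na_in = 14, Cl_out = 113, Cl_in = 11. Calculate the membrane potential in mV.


Vm = (RT/F)*ln((PK*Ko + PNa*Nao + PCl*Cli)/(PK*Ki + PNa*Nai + PCl*Clo))
Numer = 19.644, Denom = 164.932
Vm = -56.86 mV


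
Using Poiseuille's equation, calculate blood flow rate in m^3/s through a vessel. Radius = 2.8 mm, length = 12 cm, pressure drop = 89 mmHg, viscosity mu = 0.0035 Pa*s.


Q = pi*r^4*dP / (8*mu*L)
r = 0.0028 m, L = 0.12 m
dP = 89 mmHg = 11865.658 Pa
Q = 6.8192e-04 m^3/s


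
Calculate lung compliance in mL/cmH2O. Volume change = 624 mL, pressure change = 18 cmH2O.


C = dV / dP
C = 624 / 18
C = 34.67 mL/cmH2O


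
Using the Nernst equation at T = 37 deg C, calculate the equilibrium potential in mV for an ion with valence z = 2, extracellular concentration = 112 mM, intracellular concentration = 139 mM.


E = (RT/(zF)) * ln(C_out/C_in)
T = 37 + 273.15 = 310.15 K
E = (8.314 * 310.15 / (2 * 96485)) * ln(112/139)
E = -2.886 mV


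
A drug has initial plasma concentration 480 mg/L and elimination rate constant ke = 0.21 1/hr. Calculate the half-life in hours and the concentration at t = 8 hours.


t_half = ln(2) / ke = 0.693147 / 0.21 = 3.301 hr
C(t) = C0 * exp(-ke*t) = 480 * exp(-0.21*8)
C(8) = 89.46 mg/L


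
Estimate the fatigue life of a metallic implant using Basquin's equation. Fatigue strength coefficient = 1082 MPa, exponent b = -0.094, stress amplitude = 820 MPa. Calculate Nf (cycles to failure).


sigma_a = sigma_f' * (2Nf)^b
2Nf = (sigma_a/sigma_f')^(1/b)
2Nf = (820/1082)^(1/-0.094)
2Nf = 19.098256
Nf = 9.549


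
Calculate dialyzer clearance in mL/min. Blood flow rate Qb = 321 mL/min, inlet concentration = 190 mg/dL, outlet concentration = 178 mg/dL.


K = Qb * (Cb_in - Cb_out) / Cb_in
K = 321 * (190 - 178) / 190
K = 20.27 mL/min


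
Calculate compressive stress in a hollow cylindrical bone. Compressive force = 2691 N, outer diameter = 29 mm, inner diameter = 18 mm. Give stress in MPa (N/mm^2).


A = pi*(r_o^2 - r_i^2)
r_o = 14.5 mm, r_i = 9 mm
A = 406.051 mm^2
sigma = F/A = 2691 / 406.051
sigma = 6.627 MPa


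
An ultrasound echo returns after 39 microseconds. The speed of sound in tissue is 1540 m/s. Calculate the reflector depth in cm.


depth = c * t / 2
t = 39 us = 3.9000e-05 s
depth = 1540 * 3.9000e-05 / 2
depth = 0.03003 m = 3.003 cm


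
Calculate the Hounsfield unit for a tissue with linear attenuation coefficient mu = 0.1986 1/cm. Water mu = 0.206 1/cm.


HU = ((mu_tissue - mu_water) / mu_water) * 1000
HU = ((0.1986 - 0.206) / 0.206) * 1000
HU = -35.92


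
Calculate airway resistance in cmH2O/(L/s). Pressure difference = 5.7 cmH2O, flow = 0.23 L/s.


R = dP / flow
R = 5.7 / 0.23
R = 24.78 cmH2O/(L/s)


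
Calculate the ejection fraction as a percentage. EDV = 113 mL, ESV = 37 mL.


SV = EDV - ESV = 113 - 37 = 76 mL
EF = SV/EDV * 100 = 76/113 * 100
EF = 67.26%


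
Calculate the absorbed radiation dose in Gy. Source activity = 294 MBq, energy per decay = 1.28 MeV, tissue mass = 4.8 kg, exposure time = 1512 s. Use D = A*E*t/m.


A = 294 MBq = 2.9400e+08 Bq
E = 1.28 MeV = 2.05056e-13 J
D = A*E*t/m = 2.9400e+08*2.05056e-13*1512/4.8
D = 0.01899 Gy


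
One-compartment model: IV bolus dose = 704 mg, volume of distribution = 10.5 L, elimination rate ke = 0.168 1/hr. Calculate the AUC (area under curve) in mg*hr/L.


C0 = Dose/Vd = 704/10.5 = 67.0476 mg/L
AUC = C0/ke = 67.0476/0.168
AUC = 399.1 mg*hr/L


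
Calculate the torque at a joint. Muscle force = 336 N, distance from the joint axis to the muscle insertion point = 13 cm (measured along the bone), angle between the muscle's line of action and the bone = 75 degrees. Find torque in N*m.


Torque = F * d * sin(theta)   (moment arm = d*sin(theta))
d = 13 cm = 0.13 m
Torque = 336 * 0.13 * sin(75)
Torque = 42.19 N*m


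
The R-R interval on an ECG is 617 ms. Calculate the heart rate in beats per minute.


HR = 60 / RR_interval(s)
RR = 617 ms = 0.617 s
HR = 60 / 0.617 = 97.24 bpm


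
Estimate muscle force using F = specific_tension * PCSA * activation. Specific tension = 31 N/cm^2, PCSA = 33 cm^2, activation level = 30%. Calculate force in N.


F = sigma * PCSA * activation
F = 31 * 33 * 0.3
F = 306.9 N


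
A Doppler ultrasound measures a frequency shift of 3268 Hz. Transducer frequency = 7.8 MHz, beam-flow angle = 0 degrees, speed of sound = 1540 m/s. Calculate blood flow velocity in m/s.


v = fd * c / (2 * f0 * cos(theta))
v = 3268 * 1540 / (2 * 7.8000e+06 * cos(0))
v = 0.3226 m/s


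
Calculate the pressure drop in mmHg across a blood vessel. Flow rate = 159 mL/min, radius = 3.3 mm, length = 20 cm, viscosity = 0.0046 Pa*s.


dP = 8*mu*L*Q / (pi*r^4)
Q = 159 mL/min = 2.65e-06 m^3/s
dP = 52.3502 Pa = 52.3502 / 133.322 mmHg = 0.3927 mmHg


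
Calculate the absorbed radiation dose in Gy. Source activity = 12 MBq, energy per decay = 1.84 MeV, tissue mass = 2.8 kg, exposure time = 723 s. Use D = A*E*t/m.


A = 12 MBq = 1.2000e+07 Bq
E = 1.84 MeV = 2.94768e-13 J
D = A*E*t/m = 1.2000e+07*2.94768e-13*723/2.8
D = 9.1336e-04 Gy


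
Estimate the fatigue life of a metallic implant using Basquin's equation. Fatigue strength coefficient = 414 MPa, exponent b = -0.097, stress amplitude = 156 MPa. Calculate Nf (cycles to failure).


sigma_a = sigma_f' * (2Nf)^b
2Nf = (sigma_a/sigma_f')^(1/b)
2Nf = (156/414)^(1/-0.097)
2Nf = 23434.356
Nf = 1.172e+04


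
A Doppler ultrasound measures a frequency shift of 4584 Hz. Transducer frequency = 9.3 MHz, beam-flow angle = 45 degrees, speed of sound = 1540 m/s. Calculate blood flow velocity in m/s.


v = fd * c / (2 * f0 * cos(theta))
v = 4584 * 1540 / (2 * 9.3000e+06 * cos(45))
v = 0.5367 m/s


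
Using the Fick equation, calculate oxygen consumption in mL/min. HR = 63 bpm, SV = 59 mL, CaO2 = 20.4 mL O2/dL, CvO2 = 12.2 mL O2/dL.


CO = HR*SV = 63*59/1000 = 3.717 L/min
a-v O2 diff = 20.4 - 12.2 = 8.2 mL/dL
VO2 = CO * (CaO2-CvO2) * 10 dL/L
VO2 = 3.717 * 8.2 * 10
VO2 = 304.8 mL/min


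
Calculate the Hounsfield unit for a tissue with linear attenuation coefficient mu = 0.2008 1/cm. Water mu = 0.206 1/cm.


HU = ((mu_tissue - mu_water) / mu_water) * 1000
HU = ((0.2008 - 0.206) / 0.206) * 1000
HU = -25.24


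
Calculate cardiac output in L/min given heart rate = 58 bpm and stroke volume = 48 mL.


CO = HR * SV
CO = 58 * 48 / 1000
CO = 2.784 L/min


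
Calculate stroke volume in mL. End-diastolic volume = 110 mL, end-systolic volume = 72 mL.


SV = EDV - ESV
SV = 110 - 72
SV = 38 mL


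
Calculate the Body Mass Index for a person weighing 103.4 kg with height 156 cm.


BMI = weight / height^2
height = 156 cm = 1.56 m
BMI = 103.4 / 1.56^2
BMI = 42.49 kg/m^2


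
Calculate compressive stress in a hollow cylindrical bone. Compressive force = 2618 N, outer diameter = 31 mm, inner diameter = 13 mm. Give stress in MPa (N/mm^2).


A = pi*(r_o^2 - r_i^2)
r_o = 15.5 mm, r_i = 6.5 mm
A = 622.035 mm^2
sigma = F/A = 2618 / 622.035
sigma = 4.209 MPa


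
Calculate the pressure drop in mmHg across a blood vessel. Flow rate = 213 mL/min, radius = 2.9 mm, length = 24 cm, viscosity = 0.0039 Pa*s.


dP = 8*mu*L*Q / (pi*r^4)
Q = 213 mL/min = 3.55e-06 m^3/s
dP = 119.633 Pa = 119.633 / 133.322 mmHg = 0.8973 mmHg


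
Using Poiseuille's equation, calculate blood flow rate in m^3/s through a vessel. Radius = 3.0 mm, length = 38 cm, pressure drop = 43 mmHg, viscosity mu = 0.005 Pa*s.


Q = pi*r^4*dP / (8*mu*L)
r = 0.003 m, L = 0.38 m
dP = 43 mmHg = 5732.846 Pa
Q = 9.5976e-05 m^3/s


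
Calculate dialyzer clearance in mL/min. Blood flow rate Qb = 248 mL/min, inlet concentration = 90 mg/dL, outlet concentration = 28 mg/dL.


K = Qb * (Cb_in - Cb_out) / Cb_in
K = 248 * (90 - 28) / 90
K = 170.8 mL/min


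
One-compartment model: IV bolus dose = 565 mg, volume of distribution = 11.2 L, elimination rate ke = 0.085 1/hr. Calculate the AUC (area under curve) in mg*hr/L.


C0 = Dose/Vd = 565/11.2 = 50.4464 mg/L
AUC = C0/ke = 50.4464/0.085
AUC = 593.5 mg*hr/L


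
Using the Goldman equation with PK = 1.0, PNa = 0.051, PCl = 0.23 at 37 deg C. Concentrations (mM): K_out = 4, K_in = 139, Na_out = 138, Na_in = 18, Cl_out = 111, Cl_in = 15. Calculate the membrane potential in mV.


Vm = (RT/F)*ln((PK*Ko + PNa*Nao + PCl*Cli)/(PK*Ki + PNa*Nai + PCl*Clo))
Numer = 14.488, Denom = 165.448
Vm = -65.09 mV


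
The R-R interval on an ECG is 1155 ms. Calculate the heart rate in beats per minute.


HR = 60 / RR_interval(s)
RR = 1155 ms = 1.155 s
HR = 60 / 1.155 = 51.95 bpm


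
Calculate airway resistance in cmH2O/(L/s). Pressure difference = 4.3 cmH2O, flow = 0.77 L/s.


R = dP / flow
R = 4.3 / 0.77
R = 5.584 cmH2O/(L/s)


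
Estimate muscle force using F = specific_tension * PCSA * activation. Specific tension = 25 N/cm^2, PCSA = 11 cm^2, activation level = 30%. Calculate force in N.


F = sigma * PCSA * activation
F = 25 * 11 * 0.3
F = 82.5 N


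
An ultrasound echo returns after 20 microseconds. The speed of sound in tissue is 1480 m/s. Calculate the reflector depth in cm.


depth = c * t / 2
t = 20 us = 2.0000e-05 s
depth = 1480 * 2.0000e-05 / 2
depth = 0.0148 m = 1.48 cm


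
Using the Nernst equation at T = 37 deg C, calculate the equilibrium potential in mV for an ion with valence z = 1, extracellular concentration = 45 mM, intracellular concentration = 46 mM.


E = (RT/(zF)) * ln(C_out/C_in)
T = 37 + 273.15 = 310.15 K
E = (8.314 * 310.15 / (1 * 96485)) * ln(45/46)
E = -0.5874 mV


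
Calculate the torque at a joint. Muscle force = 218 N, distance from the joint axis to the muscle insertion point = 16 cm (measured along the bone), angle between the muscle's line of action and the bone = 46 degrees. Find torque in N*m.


Torque = F * d * sin(theta)   (moment arm = d*sin(theta))
d = 16 cm = 0.16 m
Torque = 218 * 0.16 * sin(46)
Torque = 25.09 N*m


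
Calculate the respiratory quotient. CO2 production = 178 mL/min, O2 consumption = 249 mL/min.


RQ = VCO2 / VO2
RQ = 178 / 249
RQ = 0.7149


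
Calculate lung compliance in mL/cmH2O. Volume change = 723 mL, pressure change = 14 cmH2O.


C = dV / dP
C = 723 / 14
C = 51.64 mL/cmH2O


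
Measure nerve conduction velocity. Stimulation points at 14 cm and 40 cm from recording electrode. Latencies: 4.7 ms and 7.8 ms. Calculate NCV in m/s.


Distance = (40 - 14) / 100 = 0.26 m
dt = (7.8 - 4.7) / 1000 = 0.0031 s
NCV = dist / dt = 83.87 m/s


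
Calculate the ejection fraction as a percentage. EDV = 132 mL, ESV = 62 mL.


SV = EDV - ESV = 132 - 62 = 70 mL
EF = SV/EDV * 100 = 70/132 * 100
EF = 53.03%


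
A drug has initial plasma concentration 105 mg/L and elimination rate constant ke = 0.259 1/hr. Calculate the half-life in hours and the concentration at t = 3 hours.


t_half = ln(2) / ke = 0.693147 / 0.259 = 2.676 hr
C(t) = C0 * exp(-ke*t) = 105 * exp(-0.259*3)
C(3) = 48.28 mg/L


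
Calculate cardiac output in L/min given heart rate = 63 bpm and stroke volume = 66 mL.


CO = HR * SV
CO = 63 * 66 / 1000
CO = 4.158 L/min


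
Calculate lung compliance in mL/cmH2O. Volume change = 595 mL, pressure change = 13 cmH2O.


C = dV / dP
C = 595 / 13
C = 45.77 mL/cmH2O


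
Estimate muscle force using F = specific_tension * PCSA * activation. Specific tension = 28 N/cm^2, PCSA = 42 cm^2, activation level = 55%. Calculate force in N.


F = sigma * PCSA * activation
F = 28 * 42 * 0.55
F = 646.8 N


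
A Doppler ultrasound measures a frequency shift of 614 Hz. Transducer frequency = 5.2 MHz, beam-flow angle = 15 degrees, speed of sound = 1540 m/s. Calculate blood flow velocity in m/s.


v = fd * c / (2 * f0 * cos(theta))
v = 614 * 1540 / (2 * 5.2000e+06 * cos(15))
v = 0.09413 m/s


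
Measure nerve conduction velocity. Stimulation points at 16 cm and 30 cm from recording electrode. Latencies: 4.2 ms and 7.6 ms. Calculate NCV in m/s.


Distance = (30 - 16) / 100 = 0.14 m
dt = (7.6 - 4.2) / 1000 = 0.0034 s
NCV = dist / dt = 41.18 m/s


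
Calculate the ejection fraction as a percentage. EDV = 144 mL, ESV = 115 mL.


SV = EDV - ESV = 144 - 115 = 29 mL
EF = SV/EDV * 100 = 29/144 * 100
EF = 20.14%


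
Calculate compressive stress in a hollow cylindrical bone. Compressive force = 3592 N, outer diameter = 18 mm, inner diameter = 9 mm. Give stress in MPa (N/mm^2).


A = pi*(r_o^2 - r_i^2)
r_o = 9 mm, r_i = 4.5 mm
A = 190.852 mm^2
sigma = F/A = 3592 / 190.852
sigma = 18.82 MPa


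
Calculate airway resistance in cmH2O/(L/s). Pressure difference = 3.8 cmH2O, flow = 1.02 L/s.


R = dP / flow
R = 3.8 / 1.02
R = 3.725 cmH2O/(L/s)


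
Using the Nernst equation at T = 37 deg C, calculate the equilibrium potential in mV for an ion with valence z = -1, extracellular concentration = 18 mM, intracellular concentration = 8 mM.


E = (RT/(zF)) * ln(C_out/C_in)
T = 37 + 273.15 = 310.15 K
E = (8.314 * 310.15 / (-1 * 96485)) * ln(18/8)
E = -21.67 mV


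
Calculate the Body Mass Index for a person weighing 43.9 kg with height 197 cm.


BMI = weight / height^2
height = 197 cm = 1.97 m
BMI = 43.9 / 1.97^2
BMI = 11.31 kg/m^2


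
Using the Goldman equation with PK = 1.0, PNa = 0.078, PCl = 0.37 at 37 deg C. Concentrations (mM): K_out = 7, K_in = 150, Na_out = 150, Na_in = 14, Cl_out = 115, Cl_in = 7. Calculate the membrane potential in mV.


Vm = (RT/F)*ln((PK*Ko + PNa*Nao + PCl*Cli)/(PK*Ki + PNa*Nai + PCl*Clo))
Numer = 21.29, Denom = 193.642
Vm = -59 mV


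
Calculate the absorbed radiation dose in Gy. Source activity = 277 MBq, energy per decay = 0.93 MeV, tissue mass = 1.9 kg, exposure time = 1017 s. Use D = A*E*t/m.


A = 277 MBq = 2.7700e+08 Bq
E = 0.93 MeV = 1.48986e-13 J
D = A*E*t/m = 2.7700e+08*1.48986e-13*1017/1.9
D = 0.02209 Gy


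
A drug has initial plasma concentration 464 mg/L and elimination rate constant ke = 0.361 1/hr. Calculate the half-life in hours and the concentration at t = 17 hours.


t_half = ln(2) / ke = 0.693147 / 0.361 = 1.92 hr
C(t) = C0 * exp(-ke*t) = 464 * exp(-0.361*17)
C(17) = 1.003 mg/L


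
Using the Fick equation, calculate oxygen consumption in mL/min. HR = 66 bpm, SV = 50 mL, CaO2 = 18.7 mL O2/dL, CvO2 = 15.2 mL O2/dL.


CO = HR*SV = 66*50/1000 = 3.3 L/min
a-v O2 diff = 18.7 - 15.2 = 3.5 mL/dL
VO2 = CO * (CaO2-CvO2) * 10 dL/L
VO2 = 3.3 * 3.5 * 10
VO2 = 115.5 mL/min


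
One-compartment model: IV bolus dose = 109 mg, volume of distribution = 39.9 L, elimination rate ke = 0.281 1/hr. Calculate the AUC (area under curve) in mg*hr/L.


C0 = Dose/Vd = 109/39.9 = 2.73183 mg/L
AUC = C0/ke = 2.73183/0.281
AUC = 9.722 mg*hr/L


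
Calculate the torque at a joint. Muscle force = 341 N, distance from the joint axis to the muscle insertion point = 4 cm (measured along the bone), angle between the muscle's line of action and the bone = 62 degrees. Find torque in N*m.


Torque = F * d * sin(theta)   (moment arm = d*sin(theta))
d = 4 cm = 0.04 m
Torque = 341 * 0.04 * sin(62)
Torque = 12.04 N*m


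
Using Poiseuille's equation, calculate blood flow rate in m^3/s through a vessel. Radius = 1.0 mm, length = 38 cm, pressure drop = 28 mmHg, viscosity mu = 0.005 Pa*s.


Q = pi*r^4*dP / (8*mu*L)
r = 0.001 m, L = 0.38 m
dP = 28 mmHg = 3733.016 Pa
Q = 7.7155e-07 m^3/s


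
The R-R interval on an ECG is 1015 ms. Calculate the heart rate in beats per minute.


HR = 60 / RR_interval(s)
RR = 1015 ms = 1.015 s
HR = 60 / 1.015 = 59.11 bpm


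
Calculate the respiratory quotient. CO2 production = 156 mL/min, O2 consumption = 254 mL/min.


RQ = VCO2 / VO2
RQ = 156 / 254
RQ = 0.6142


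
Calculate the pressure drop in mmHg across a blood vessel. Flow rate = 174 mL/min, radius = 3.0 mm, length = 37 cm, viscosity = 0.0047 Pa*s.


dP = 8*mu*L*Q / (pi*r^4)
Q = 174 mL/min = 2.9e-06 m^3/s
dP = 158.545 Pa = 158.545 / 133.322 mmHg = 1.189 mmHg


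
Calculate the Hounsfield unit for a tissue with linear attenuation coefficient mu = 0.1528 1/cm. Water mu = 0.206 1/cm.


HU = ((mu_tissue - mu_water) / mu_water) * 1000
HU = ((0.1528 - 0.206) / 0.206) * 1000
HU = -258.3


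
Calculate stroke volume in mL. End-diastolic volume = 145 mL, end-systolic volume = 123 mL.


SV = EDV - ESV
SV = 145 - 123
SV = 22 mL


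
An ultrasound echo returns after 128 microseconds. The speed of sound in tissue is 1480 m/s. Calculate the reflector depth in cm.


depth = c * t / 2
t = 128 us = 1.2800e-04 s
depth = 1480 * 1.2800e-04 / 2
depth = 0.09472 m = 9.472 cm


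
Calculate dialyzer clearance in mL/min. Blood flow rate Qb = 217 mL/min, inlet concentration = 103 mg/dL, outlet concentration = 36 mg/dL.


K = Qb * (Cb_in - Cb_out) / Cb_in
K = 217 * (103 - 36) / 103
K = 141.2 mL/min


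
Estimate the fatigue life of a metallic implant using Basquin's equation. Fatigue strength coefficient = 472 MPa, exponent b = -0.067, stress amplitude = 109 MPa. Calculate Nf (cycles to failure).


sigma_a = sigma_f' * (2Nf)^b
2Nf = (sigma_a/sigma_f')^(1/b)
2Nf = (109/472)^(1/-0.067)
2Nf = 3.1639627e+09
Nf = 1.5820e+09


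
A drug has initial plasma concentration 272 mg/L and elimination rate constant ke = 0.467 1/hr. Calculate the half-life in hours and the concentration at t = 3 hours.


t_half = ln(2) / ke = 0.693147 / 0.467 = 1.484 hr
C(t) = C0 * exp(-ke*t) = 272 * exp(-0.467*3)
C(3) = 67.01 mg/L


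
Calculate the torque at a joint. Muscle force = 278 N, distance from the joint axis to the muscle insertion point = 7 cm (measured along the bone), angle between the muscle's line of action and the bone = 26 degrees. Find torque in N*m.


Torque = F * d * sin(theta)   (moment arm = d*sin(theta))
d = 7 cm = 0.07 m
Torque = 278 * 0.07 * sin(26)
Torque = 8.531 N*m


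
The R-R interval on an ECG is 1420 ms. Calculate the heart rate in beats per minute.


HR = 60 / RR_interval(s)
RR = 1420 ms = 1.42 s
HR = 60 / 1.42 = 42.25 bpm


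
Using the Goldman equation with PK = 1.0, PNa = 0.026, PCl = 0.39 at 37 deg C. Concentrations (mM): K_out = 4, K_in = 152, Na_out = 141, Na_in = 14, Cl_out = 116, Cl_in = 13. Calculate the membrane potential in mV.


Vm = (RT/F)*ln((PK*Ko + PNa*Nao + PCl*Cli)/(PK*Ki + PNa*Nai + PCl*Clo))
Numer = 12.736, Denom = 197.604
Vm = -73.28 mV


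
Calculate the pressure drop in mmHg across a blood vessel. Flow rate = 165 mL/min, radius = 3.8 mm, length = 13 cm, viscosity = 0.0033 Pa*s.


dP = 8*mu*L*Q / (pi*r^4)
Q = 165 mL/min = 2.75e-06 m^3/s
dP = 14.4077 Pa = 14.4077 / 133.322 mmHg = 0.1081 mmHg


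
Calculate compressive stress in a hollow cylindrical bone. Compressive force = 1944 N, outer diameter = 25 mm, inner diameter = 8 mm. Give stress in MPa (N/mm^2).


A = pi*(r_o^2 - r_i^2)
r_o = 12.5 mm, r_i = 4 mm
A = 440.608 mm^2
sigma = F/A = 1944 / 440.608
sigma = 4.412 MPa


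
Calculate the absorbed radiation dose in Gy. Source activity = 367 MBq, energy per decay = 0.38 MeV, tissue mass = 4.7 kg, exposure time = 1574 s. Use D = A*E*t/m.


A = 367 MBq = 3.6700e+08 Bq
E = 0.38 MeV = 6.0876e-14 J
D = A*E*t/m = 3.6700e+08*6.0876e-14*1574/4.7
D = 0.007482 Gy


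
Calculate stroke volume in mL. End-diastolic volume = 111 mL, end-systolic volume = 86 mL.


SV = EDV - ESV
SV = 111 - 86
SV = 25 mL


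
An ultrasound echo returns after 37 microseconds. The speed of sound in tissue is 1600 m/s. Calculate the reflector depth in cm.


depth = c * t / 2
t = 37 us = 3.7000e-05 s
depth = 1600 * 3.7000e-05 / 2
depth = 0.0296 m = 2.96 cm


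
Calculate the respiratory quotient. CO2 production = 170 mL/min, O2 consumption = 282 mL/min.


RQ = VCO2 / VO2
RQ = 170 / 282
RQ = 0.6028


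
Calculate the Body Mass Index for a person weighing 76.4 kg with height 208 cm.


BMI = weight / height^2
height = 208 cm = 2.08 m
BMI = 76.4 / 2.08^2
BMI = 17.66 kg/m^2


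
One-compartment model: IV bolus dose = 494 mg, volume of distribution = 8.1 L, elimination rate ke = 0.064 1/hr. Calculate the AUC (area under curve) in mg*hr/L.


C0 = Dose/Vd = 494/8.1 = 60.9877 mg/L
AUC = C0/ke = 60.9877/0.064
AUC = 952.9 mg*hr/L


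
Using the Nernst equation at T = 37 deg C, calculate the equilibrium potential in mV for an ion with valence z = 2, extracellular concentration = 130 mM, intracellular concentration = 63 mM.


E = (RT/(zF)) * ln(C_out/C_in)
T = 37 + 273.15 = 310.15 K
E = (8.314 * 310.15 / (2 * 96485)) * ln(130/63)
E = 9.68 mV


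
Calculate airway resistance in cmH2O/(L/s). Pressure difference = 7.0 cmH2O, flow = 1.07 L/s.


R = dP / flow
R = 7.0 / 1.07
R = 6.542 cmH2O/(L/s)
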